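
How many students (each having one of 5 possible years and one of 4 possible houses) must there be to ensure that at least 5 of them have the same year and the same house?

81

There are 5 × 4 = 20 (year, house) combinations acting as pigeonholes.
With 20 × 4 = 80 students we could place exactly 4 in each, with no (year, house) pair reaching 5.
One more forces some (year, house) pair to hold 5, so 80 + 1 = 81.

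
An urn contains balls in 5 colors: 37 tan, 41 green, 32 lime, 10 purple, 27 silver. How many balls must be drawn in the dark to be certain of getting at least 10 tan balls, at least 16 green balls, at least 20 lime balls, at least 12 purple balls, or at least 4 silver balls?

The worst case stops just short of every target: 9 tan, 15 green, 19 lime, all 10 purple, 3 silver — 9 + 15 + 19 + 10 + 3 = 56 balls.
One more ball must push some color to its target, so 56 + 1 = 57.

57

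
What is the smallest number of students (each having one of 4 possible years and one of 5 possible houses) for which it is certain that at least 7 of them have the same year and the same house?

121

There are 4 × 5 = 20 (year, house) combinations acting as pigeonholes.
With 20 × 6 = 120 students we could place exactly 6 in each, with no (year, house) pair reaching 7.
One more forces some (year, house) pair to hold 7, so 120 + 1 = 121.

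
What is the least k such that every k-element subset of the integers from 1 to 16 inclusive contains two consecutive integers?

Partition {1, …, 16} into 8 pairs: {1,2}, {3,4}, …, {15,16}.
Choosing 8 integers — say the 8 even numbers 2, 4, …, 16 — takes one from each pair and avoids the property.
Choosing 9 forces two into the same pair by pigeonhole, and those are consecutive. So 9.

9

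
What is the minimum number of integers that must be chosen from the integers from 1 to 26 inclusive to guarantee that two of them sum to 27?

14

Partition {1, …, 26} into 13 pairs: {1,26}, {2,25}, …, {13,14}.
Choosing 13 integers — say the integers 1 through 13 — takes one from each pair and avoids the property.
Choosing 14 forces two into the same pair by pigeonhole, and those sum to 27. So 14.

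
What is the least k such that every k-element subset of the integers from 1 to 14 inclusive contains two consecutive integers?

Partition {1, …, 14} into 7 pairs: {1,2}, {3,4}, …, {13,14}.
Choosing 7 integers — say the 7 even numbers 2, 4, …, 14 — takes one from each pair and avoids the property.
Choosing 8 forces two into the same pair by pigeonhole, and those are consecutive. So 8.

8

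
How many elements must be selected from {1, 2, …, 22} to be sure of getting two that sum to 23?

12

Partition {1, …, 22} into 11 pairs: {1,22}, {2,21}, …, {11,12}.
Choosing 11 integers — say the integers 1 through 11 — takes one from each pair and avoids the property.
Choosing 12 forces two into the same pair by pigeonhole, and those sum to 23. So 12.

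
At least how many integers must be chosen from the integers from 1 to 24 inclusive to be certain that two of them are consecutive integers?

Partition {1, …, 24} into 12 pairs: {1,2}, {3,4}, …, {23,24}.
Choosing 12 integers — say the 12 even numbers 2, 4, …, 24 — takes one from each pair and avoids the property.
Choosing 13 forces two into the same pair by pigeonhole, and those are consecutive. So 13.

13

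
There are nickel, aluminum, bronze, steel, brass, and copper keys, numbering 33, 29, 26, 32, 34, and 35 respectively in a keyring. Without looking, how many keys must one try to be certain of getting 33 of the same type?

184

In the worst case we take at most 32 of each type, but all 29 aluminum and all 26 bronze (fewer than 32), giving 32 + 29 + 26 + 32 + 32 + 32 = 183.
One more key then forces some type to 33, so 183 + 1 = 184.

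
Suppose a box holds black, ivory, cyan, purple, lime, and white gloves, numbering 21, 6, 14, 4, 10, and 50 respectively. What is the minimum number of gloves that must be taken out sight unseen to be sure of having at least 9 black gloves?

To avoid black gloves as long as possible, exhaust the other 5 colors first.
The worst case draws every non-black glove first: 6 + 14 + 4 + 10 + 50 = 84.
The next 9 draws are then forced to be black, giving 84 + 9 = 93.

93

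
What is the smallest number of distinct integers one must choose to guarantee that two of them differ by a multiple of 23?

24

Use the pigeonhole principle on residue classes: two integers differ by a multiple of 23 exactly when they share a remainder mod 23.
There are 23 residue classes mod 23, so 23 integers can all lie in distinct classes.
One more integer must repeat a residue, giving a difference divisible by 23. So n = 23 + 1 = 24.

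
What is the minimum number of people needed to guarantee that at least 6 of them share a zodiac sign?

There are 12 zodiac signs acting as pigeonholes.
With 12 × 5 = 60 people we could place exactly 5 in each, with no class reaching 6.
One more forces some class to hold 6, so 60 + 1 = 61.

61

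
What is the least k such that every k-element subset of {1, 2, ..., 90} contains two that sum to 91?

46

Partition {1, …, 90} into 45 pairs: {1,90}, {2,89}, …, {45,46}.
Choosing 45 integers — say the integers 1 through 45 — takes one from each pair and avoids the property.
Choosing 46 forces two into the same pair by pigeonhole, and those sum to 91. So 46.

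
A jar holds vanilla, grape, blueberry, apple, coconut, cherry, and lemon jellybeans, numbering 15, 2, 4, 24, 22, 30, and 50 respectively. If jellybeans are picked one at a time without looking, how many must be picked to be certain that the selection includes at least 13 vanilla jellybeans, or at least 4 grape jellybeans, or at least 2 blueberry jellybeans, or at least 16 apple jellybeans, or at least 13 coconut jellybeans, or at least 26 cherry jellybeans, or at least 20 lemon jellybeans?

Each of the 7 flavors has its own threshold; avoid all of them simultaneously.
The worst case stops just short of every target: 12 vanilla, all 2 grape, 1 blueberry, 15 apple, 12 coconut, 25 cherry, 19 lemon — 12 + 2 + 1 + 15 + 12 + 25 + 19 = 86 jellybeans.
One more jellybean must push some flavor to its target, so 86 + 1 = 87.

87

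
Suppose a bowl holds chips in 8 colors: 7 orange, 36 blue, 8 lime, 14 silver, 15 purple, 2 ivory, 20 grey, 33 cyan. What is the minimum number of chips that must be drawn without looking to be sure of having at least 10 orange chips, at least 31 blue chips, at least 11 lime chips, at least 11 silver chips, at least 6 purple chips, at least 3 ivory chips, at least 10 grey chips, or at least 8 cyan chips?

The worst case stops just short of every target: all 7 orange, 30 blue, all 8 lime, 10 silver, 5 purple, 2 ivory, 9 grey, 7 cyan — 7 + 30 + 8 + 10 + 5 + 2 + 9 + 7 = 78 chips.
One more chip must push some color to its target, so 78 + 1 = 79.

79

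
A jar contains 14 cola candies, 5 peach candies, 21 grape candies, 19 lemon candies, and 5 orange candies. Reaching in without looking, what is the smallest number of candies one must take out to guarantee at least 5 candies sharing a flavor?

Treat the 5 flavors as pigeonholes.
The worst case takes 4 candies of each flavor without reaching 5 of any: 5 × 4 = 20.
The next candy must bring some flavor to 5, so 20 + 1 = 21.

21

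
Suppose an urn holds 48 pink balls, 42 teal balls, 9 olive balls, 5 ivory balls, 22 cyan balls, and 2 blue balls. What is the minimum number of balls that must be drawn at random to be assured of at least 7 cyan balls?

To avoid cyan balls as long as possible, exhaust the other 5 colors first.
The worst case draws every non-cyan ball first: 48 + 42 + 9 + 5 + 2 = 106.
The next 7 draws are then forced to be cyan, giving 106 + 7 = 113.

113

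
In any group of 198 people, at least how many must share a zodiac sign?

17

If each of the 12 zodiac signs held at most 16, the total would be at most 12 × 16 = 192 < 198, a contradiction.
So at least one holds ⌈198/12⌉ = 17.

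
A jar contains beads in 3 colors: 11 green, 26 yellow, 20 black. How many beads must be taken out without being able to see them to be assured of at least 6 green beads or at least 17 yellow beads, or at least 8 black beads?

29

The worst case stops just short of every target: 5 green, 16 yellow, 7 black — 5 + 16 + 7 = 28 beads.
One more bead must push some color to its target, so 28 + 1 = 29.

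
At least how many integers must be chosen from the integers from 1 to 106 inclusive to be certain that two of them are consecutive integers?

Partition {1, …, 106} into 53 pairs: {1,2}, {3,4}, …, {105,106}.
Choosing 53 integers — say the 53 even numbers 2, 4, …, 106 — takes one from each pair and avoids the property.
Choosing 54 forces two into the same pair by pigeonhole, and those are consecutive. So 54.

54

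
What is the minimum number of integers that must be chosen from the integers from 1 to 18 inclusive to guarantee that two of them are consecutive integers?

Partition {1, …, 18} into 9 pairs: {1,2}, {3,4}, …, {17,18}.
Choosing 9 integers — say the 9 even numbers 2, 4, …, 18 — takes one from each pair and avoids the property.
Choosing 10 forces two into the same pair by pigeonhole, and those are consecutive. So 10.

10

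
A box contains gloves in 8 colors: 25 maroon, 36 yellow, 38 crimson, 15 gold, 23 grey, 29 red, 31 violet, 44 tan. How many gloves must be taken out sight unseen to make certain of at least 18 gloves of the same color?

Treat the 8 colors as pigeonholes.
In the worst case we take at most 17 of each color, but all 15 gold (fewer than 17), giving 17 + 17 + 17 + 15 + 17 + 17 + 17 + 17 = 134.
One more glove then forces some color to 18, so 134 + 1 = 135.

135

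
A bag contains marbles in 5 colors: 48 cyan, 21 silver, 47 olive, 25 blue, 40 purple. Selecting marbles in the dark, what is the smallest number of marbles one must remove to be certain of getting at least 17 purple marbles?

158

The worst case draws every non-purple marble first: 48 + 21 + 47 + 25 = 141.
The next 17 draws are then forced to be purple, giving 141 + 17 = 158.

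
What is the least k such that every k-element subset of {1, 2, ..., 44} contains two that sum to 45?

Partition {1, …, 44} into 22 pairs: {1,44}, {2,43}, …, {22,23}.
Choosing 22 integers — say the integers 1 through 22 — takes one from each pair and avoids the property.
Choosing 23 forces two into the same pair by pigeonhole, and those sum to 45. So 23.

23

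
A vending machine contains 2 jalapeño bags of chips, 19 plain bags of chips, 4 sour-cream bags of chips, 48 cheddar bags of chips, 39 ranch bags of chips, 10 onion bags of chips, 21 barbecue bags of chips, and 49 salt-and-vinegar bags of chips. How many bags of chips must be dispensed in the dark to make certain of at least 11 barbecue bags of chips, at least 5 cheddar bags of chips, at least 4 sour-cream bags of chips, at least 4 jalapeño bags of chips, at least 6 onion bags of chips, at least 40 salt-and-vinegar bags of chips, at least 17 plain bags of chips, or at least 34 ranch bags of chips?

113

Each of the 8 flavors has its own threshold; avoid all of them simultaneously.
The worst case stops just short of every target: all 2 jalapeño, 16 plain, 3 sour-cream, 4 cheddar, 33 ranch, 5 onion, 10 barbecue, 39 salt-and-vinegar — 2 + 16 + 3 + 4 + 33 + 5 + 10 + 39 = 112 bags of chips.
One more bag of chips must push some flavor to its target, so 112 + 1 = 113.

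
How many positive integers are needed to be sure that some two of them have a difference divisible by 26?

Use the pigeonhole principle on residue classes: two integers differ by a multiple of 26 exactly when they share a remainder mod 26.
There are 26 residue classes mod 26, so 26 integers can all lie in distinct classes.
One more integer must repeat a residue, giving a difference divisible by 26. So n = 26 + 1 = 27.

27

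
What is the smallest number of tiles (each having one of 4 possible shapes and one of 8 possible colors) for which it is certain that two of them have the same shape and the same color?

33

There are 4 × 8 = 32 (shape, color) combinations acting as pigeonholes.
With 32 tiles we could place one in each, avoiding any repeat.
One more forces some (shape, color) pair to hold 2, so 32 + 1 = 33.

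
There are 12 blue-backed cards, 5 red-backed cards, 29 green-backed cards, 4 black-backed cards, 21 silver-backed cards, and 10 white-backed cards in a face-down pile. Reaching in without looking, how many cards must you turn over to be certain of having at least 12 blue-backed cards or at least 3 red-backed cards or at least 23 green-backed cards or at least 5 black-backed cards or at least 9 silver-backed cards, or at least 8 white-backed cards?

55

Each of the 6 back colors has its own threshold; avoid all of them simultaneously.
The worst case stops just short of every target: 11 blue-backed, 2 red-backed, 22 green-backed, 4 black-backed, 8 silver-backed, 7 white-backed — 11 + 2 + 22 + 4 + 8 + 7 = 54 cards.
One more card must push some back color to its target, so 54 + 1 = 55.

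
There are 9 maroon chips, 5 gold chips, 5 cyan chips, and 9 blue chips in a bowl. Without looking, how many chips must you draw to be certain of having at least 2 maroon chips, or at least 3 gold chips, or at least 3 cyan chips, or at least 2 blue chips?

The worst case stops just short of every target: 1 maroon, 2 gold, 2 cyan, 1 blue — 1 + 2 + 2 + 1 = 6 chips.
One more chip must push some color to its target, so 6 + 1 = 7.

7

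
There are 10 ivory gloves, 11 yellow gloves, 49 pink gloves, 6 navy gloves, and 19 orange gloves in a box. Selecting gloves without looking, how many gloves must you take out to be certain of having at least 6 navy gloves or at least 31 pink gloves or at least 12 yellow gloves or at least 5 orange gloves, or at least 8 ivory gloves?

Each of the 5 colors has its own threshold; avoid all of them simultaneously.
The worst case stops just short of every target: 7 ivory, 11 yellow, 30 pink, 5 navy, 4 orange — 7 + 11 + 30 + 5 + 4 = 57 gloves.
One more glove must push some color to its target, so 57 + 1 = 58.

58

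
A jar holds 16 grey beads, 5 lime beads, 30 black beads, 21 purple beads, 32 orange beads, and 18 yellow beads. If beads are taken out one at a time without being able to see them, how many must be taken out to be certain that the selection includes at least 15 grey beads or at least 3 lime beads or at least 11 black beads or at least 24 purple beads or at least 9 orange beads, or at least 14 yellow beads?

69

Each of the 6 colors has its own threshold; avoid all of them simultaneously.
The worst case stops just short of every target: 14 grey, 2 lime, 10 black, all 21 purple, 8 orange, 13 yellow — 14 + 2 + 10 + 21 + 8 + 13 = 68 beads.
One more bead must push some color to its target, so 68 + 1 = 69.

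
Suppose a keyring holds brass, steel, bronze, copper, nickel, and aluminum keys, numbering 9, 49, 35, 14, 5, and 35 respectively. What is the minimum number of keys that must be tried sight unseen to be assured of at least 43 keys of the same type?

In the worst case we take at most 42 of each type, but all 9 brass, all 35 bronze, all 14 copper, all 5 nickel, and all 35 aluminum (fewer than 42), giving 9 + 42 + 35 + 14 + 5 + 35 = 140.
One more key then forces some type to 43, so 140 + 1 = 141.

141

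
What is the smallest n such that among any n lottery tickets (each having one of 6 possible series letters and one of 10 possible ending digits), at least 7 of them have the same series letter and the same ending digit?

There are 6 × 10 = 60 (series letter, ending digit) combinations acting as pigeonholes.
With 60 × 6 = 360 lottery tickets we could place exactly 6 in each, with no (series letter, ending digit) pair reaching 7.
One more forces some (series letter, ending digit) pair to hold 7, so 360 + 1 = 361.

361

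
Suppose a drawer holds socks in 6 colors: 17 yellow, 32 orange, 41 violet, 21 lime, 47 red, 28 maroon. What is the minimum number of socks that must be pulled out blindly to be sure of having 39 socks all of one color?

Treat the 6 colors as pigeonholes.
In the worst case we take at most 38 of each color, but all 17 yellow, all 32 orange, all 21 lime, and all 28 maroon (fewer than 38), giving 17 + 32 + 38 + 21 + 38 + 28 = 174.
One more sock then forces some color to 39, so 174 + 1 = 175.

175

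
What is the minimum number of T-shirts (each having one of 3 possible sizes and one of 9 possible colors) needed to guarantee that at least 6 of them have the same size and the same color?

There are 3 × 9 = 27 (size, color) combinations acting as pigeonholes.
With 27 × 5 = 135 T-shirts we could place exactly 5 in each, with no (size, color) pair reaching 6.
One more forces some (size, color) pair to hold 6, so 135 + 1 = 136.

136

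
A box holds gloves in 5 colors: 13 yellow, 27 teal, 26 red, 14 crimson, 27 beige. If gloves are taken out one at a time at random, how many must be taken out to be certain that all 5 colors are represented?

The hardest color to obtain is yellow: we could draw every other glove first — 107 − 13 = 94 gloves — without a single yellow one.
The next draw must be yellow, so 94 + 1 = 95.

95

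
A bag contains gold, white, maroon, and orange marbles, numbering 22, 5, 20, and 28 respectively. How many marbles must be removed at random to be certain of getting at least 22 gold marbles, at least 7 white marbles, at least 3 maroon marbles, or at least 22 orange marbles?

50

Each of the 4 colors has its own threshold; avoid all of them simultaneously.
The worst case stops just short of every target: 21 gold, all 5 white, 2 maroon, 21 orange — 21 + 5 + 2 + 21 = 49 marbles.
One more marble must push some color to its target, so 49 + 1 = 50.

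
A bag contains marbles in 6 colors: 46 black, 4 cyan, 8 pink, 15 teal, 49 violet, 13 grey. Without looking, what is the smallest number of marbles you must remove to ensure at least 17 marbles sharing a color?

In the worst case we take at most 16 of each color, but all 4 cyan, all 8 pink, all 15 teal, and all 13 grey (fewer than 16), giving 16 + 4 + 8 + 15 + 16 + 13 = 72.
One more marble then forces some color to 17, so 72 + 1 = 73.

73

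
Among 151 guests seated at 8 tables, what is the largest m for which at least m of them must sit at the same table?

The 151 guests fall into 8 tables.
If each of the 8 tables held at most 18, the total would be at most 8 × 18 = 144 < 151, a contradiction.
So at least one holds ⌈151/8⌉ = 19.

19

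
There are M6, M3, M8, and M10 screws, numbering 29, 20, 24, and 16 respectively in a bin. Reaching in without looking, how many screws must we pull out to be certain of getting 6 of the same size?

The worst case takes 5 screws of each size without reaching 6 of any: 4 × 5 = 20.
The next screw must bring some size to 6, so 20 + 1 = 21.

21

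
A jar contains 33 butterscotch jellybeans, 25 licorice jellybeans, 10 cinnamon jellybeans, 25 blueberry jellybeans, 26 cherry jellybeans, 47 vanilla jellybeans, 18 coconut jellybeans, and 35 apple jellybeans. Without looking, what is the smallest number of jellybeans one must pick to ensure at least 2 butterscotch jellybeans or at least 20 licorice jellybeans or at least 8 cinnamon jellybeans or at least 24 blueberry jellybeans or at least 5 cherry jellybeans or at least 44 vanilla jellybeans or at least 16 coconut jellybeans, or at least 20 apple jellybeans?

132

Each of the 8 flavors has its own threshold; avoid all of them simultaneously.
The worst case stops just short of every target: 1 butterscotch, 19 licorice, 7 cinnamon, 23 blueberry, 4 cherry, 43 vanilla, 15 coconut, 19 apple — 1 + 19 + 7 + 23 + 4 + 43 + 15 + 19 = 131 jellybeans.
One more jellybean must push some flavor to its target, so 131 + 1 = 132.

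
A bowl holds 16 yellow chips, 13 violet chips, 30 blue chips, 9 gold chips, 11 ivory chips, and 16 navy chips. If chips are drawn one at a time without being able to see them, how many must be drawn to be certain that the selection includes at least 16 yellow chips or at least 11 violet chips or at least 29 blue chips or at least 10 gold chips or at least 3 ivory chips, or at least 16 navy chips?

The worst case stops just short of every target: 15 yellow, 10 violet, 28 blue, 9 gold, 2 ivory, 15 navy — 15 + 10 + 28 + 9 + 2 + 15 = 79 chips.
One more chip must push some color to its target, so 79 + 1 = 80.

80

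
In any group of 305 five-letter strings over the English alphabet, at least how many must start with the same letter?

There are 26 possible first letters, which serve as the pigeonholes.
If each of the 26 possible first letters held at most 11, the total would be at most 26 × 11 = 286 < 305, a contradiction.
So at least one holds ⌈305/26⌉ = 12.

12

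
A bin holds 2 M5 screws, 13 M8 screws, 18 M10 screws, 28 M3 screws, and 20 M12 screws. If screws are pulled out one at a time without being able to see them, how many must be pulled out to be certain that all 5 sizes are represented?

The hardest size to obtain is M5: we could draw every other screw first — 81 − 2 = 79 screws — without a single M5 one.
The next draw must be M5, so 79 + 1 = 80.

80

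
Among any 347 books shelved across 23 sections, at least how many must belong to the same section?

16

The 347 books fall into 23 sections.
If each of the 23 sections held at most 15, the total would be at most 23 × 15 = 345 < 347, a contradiction.
So at least one holds ⌈347/23⌉ = 16.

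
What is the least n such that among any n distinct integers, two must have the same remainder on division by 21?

Two integers differ by a multiple of 21 exactly when they share a remainder mod 21.
There are 21 residue classes mod 21, so 21 integers can all lie in distinct classes.
One more integer must repeat a residue, giving a difference divisible by 21. So n = 21 + 1 = 22.

22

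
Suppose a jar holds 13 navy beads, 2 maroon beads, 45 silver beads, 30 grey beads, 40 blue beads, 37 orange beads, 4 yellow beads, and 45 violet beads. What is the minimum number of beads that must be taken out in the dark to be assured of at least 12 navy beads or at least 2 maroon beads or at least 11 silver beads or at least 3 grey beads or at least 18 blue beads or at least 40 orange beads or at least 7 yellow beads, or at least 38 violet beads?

The worst case stops just short of every target: 11 navy, 1 maroon, 10 silver, 2 grey, 17 blue, all 37 orange, all 4 yellow, 37 violet — 11 + 1 + 10 + 2 + 17 + 37 + 4 + 37 = 119 beads.
One more bead must push some color to its target, so 119 + 1 = 120.

120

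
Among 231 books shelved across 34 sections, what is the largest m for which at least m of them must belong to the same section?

7

The 231 books fall into 34 sections.
If each of the 34 sections held at most 6, the total would be at most 34 × 6 = 204 < 231, a contradiction.
So at least one holds ⌈231/34⌉ = 7.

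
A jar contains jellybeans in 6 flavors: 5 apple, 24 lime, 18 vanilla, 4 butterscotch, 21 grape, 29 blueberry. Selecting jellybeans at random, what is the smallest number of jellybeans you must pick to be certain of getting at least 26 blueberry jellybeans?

98

To avoid blueberry jellybeans as long as possible, exhaust the other 5 flavors first.
The worst case draws every non-blueberry jellybean first: 5 + 24 + 18 + 4 + 21 = 72.
The next 26 draws are then forced to be blueberry, giving 72 + 26 = 98.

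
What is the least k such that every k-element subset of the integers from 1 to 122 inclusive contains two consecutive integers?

Partition {1, …, 122} into 61 pairs: {1,2}, {3,4}, …, {121,122}.
Choosing 61 integers — say the 61 even numbers 2, 4, …, 122 — takes one from each pair and avoids the property.
Choosing 62 forces two into the same pair by pigeonhole, and those are consecutive. So 62.

62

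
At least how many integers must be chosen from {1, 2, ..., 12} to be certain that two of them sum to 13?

7

Partition {1, …, 12} into 6 pairs: {1,12}, {2,11}, …, {6,7}.
Choosing 6 integers — say the integers 1 through 6 — takes one from each pair and avoids the property.
Choosing 7 forces two into the same pair by pigeonhole, and those sum to 13. So 7.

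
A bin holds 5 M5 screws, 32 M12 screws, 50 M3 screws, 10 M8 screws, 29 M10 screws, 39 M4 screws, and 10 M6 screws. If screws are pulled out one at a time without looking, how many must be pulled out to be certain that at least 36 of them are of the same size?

In the worst case we take at most 35 of each size, but all 5 M5, all 32 M12, all 10 M8, all 29 M10, and all 10 M6 (fewer than 35), giving 5 + 32 + 35 + 10 + 29 + 35 + 10 = 156.
One more screw then forces some size to 36, so 156 + 1 = 157.

157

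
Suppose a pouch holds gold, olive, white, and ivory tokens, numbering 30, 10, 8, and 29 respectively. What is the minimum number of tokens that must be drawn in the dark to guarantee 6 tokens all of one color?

The worst case takes 5 tokens of each color without reaching 6 of any: 4 × 5 = 20.
The next token must bring some color to 6, so 20 + 1 = 21.

21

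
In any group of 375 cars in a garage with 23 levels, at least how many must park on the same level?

17

If each of the 23 levels held at most 16, the total would be at most 23 × 16 = 368 < 375, a contradiction.
So at least one holds ⌈375/23⌉ = 17.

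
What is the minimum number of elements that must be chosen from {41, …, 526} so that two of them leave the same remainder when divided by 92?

93

Group the integers by remainder mod 92; there are 92 residue classes, each nonempty in this range.
Choosing one from each class (92 integers) avoids any shared remainder.
One more choice must repeat a class, so two differ by a multiple of 92. Hence 92 + 1 = 93.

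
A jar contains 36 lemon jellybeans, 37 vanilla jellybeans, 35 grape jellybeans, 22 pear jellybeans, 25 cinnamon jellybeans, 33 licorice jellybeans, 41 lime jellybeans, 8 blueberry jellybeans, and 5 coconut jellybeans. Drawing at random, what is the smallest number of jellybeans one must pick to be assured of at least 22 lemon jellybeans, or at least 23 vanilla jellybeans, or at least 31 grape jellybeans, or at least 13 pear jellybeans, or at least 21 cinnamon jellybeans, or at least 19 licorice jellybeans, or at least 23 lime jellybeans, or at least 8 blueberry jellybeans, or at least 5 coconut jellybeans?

The worst case stops just short of every target: 21 lemon, 22 vanilla, 30 grape, 12 pear, 20 cinnamon, 18 licorice, 22 lime, 7 blueberry, 4 coconut — 21 + 22 + 30 + 12 + 20 + 18 + 22 + 7 + 4 = 156 jellybeans.
One more jellybean must push some flavor to its target, so 156 + 1 = 157.

157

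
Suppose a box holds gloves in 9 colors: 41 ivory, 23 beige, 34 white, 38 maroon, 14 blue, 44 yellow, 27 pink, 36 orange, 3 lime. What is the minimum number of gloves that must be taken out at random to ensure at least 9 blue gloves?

To avoid blue gloves as long as possible, exhaust the other 8 colors first.
The worst case draws every non-blue glove first: 41 + 23 + 34 + 38 + 44 + 27 + 36 + 3 = 246.
The next 9 draws are then forced to be blue, giving 246 + 9 = 255.

255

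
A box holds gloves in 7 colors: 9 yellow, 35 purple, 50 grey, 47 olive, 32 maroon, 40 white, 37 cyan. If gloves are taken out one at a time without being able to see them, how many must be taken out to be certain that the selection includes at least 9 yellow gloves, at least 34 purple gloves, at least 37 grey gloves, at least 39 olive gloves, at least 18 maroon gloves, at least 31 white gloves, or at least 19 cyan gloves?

The worst case stops just short of every target: 8 yellow, 33 purple, 36 grey, 38 olive, 17 maroon, 30 white, 18 cyan — 8 + 33 + 36 + 38 + 17 + 30 + 18 = 180 gloves.
One more glove must push some color to its target, so 180 + 1 = 181.

181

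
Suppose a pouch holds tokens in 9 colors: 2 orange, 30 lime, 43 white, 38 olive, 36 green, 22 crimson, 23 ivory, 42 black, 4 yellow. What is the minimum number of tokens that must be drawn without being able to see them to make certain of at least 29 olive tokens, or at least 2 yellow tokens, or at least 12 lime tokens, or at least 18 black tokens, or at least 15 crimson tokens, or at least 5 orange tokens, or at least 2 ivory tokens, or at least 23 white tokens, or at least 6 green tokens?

102

Each of the 9 colors has its own threshold; avoid all of them simultaneously.
The worst case stops just short of every target: all 2 orange, 11 lime, 22 white, 28 olive, 5 green, 14 crimson, 1 ivory, 17 black, 1 yellow — 2 + 11 + 22 + 28 + 5 + 14 + 1 + 17 + 1 = 101 tokens.
One more token must push some color to its target, so 101 + 1 = 102.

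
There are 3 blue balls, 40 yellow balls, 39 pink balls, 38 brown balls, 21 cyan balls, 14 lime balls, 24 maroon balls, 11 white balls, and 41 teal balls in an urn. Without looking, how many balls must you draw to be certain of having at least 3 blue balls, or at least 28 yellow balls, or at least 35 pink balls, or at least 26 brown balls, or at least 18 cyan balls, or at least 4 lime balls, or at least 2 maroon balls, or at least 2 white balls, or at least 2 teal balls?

Each of the 9 colors has its own threshold; avoid all of them simultaneously.
The worst case stops just short of every target: 2 blue, 27 yellow, 34 pink, 25 brown, 17 cyan, 3 lime, 1 maroon, 1 white, 1 teal — 2 + 27 + 34 + 25 + 17 + 3 + 1 + 1 + 1 = 111 balls.
One more ball must push some color to its target, so 111 + 1 = 112.

112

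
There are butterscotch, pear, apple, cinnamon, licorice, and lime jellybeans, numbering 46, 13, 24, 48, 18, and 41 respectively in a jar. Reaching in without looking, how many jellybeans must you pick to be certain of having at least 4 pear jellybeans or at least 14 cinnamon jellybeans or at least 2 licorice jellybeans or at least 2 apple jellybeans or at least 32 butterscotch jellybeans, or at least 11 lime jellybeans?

60

The worst case stops just short of every target: 31 butterscotch, 3 pear, 1 apple, 13 cinnamon, 1 licorice, 10 lime — 31 + 3 + 1 + 13 + 1 + 10 = 59 jellybeans.
One more jellybean must push some flavor to its target, so 59 + 1 = 60.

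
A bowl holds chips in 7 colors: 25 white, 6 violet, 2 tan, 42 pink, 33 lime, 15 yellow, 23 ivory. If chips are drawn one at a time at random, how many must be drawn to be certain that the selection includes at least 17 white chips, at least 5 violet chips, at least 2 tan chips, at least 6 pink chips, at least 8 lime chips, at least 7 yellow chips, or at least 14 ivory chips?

Each of the 7 colors has its own threshold; avoid all of them simultaneously.
The worst case stops just short of every target: 16 white, 4 violet, 1 tan, 5 pink, 7 lime, 6 yellow, 13 ivory — 16 + 4 + 1 + 5 + 7 + 6 + 13 = 52 chips.
One more chip must push some color to its target, so 52 + 1 = 53.

53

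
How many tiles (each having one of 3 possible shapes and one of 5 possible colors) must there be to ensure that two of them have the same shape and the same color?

16

There are 3 × 5 = 15 (shape, color) combinations acting as pigeonholes.
With 15 tiles we could place one in each, avoiding any repeat.
One more forces some (shape, color) pair to hold 2, so 15 + 1 = 16.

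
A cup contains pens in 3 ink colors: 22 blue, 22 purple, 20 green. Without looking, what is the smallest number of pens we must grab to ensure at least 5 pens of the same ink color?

13

Treat the 3 ink colors as pigeonholes.
The worst case takes 4 pens of each ink color without reaching 5 of any: 3 × 4 = 12.
The next pen must bring some ink color to 5, so 12 + 1 = 13.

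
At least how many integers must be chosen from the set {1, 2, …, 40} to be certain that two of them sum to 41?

Partition {1, …, 40} into 20 pairs: {1,40}, {2,39}, …, {20,21}.
Choosing 20 integers — say the integers 1 through 20 — takes one from each pair and avoids the property.
Choosing 21 forces two into the same pair by pigeonhole, and those sum to 41. So 21.

21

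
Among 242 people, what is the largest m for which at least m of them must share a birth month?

If each of the 12 months of the year held at most 20, the total would be at most 12 × 20 = 240 < 242, a contradiction.
So at least one holds ⌈242/12⌉ = 21.

21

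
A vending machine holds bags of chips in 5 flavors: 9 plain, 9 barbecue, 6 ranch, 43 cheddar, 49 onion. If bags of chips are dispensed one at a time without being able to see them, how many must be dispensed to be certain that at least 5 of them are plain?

To avoid plain bags of chips as long as possible, exhaust the other 4 flavors first.
The worst case draws every non-plain bag of chips first: 9 + 6 + 43 + 49 = 107.
The next 5 draws are then forced to be plain, giving 107 + 5 = 112.

112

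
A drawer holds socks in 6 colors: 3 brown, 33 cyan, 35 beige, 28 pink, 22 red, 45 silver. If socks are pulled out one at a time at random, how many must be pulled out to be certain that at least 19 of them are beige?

150

The worst case draws every non-beige sock first: 3 + 33 + 28 + 22 + 45 = 131.
The next 19 draws are then forced to be beige, giving 131 + 19 = 150.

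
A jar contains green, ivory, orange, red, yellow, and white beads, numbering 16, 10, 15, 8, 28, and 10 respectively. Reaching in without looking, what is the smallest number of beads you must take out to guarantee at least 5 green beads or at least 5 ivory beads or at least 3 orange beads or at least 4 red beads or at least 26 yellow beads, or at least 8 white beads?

Each of the 6 colors has its own threshold; avoid all of them simultaneously.
The worst case stops just short of every target: 4 green, 4 ivory, 2 orange, 3 red, 25 yellow, 7 white — 4 + 4 + 2 + 3 + 25 + 7 = 45 beads.
One more bead must push some color to its target, so 45 + 1 = 46.

46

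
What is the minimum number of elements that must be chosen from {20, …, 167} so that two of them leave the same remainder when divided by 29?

30

Use the pigeonhole principle on residue classes: group the integers by remainder mod 29; there are 29 residue classes, each nonempty in this range.
Choosing one from each class (29 integers) avoids any shared remainder.
One more choice must repeat a class, so two differ by a multiple of 29. Hence 29 + 1 = 30.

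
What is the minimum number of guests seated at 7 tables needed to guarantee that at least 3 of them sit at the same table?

15

There are 7 tables acting as pigeonholes.
With 7 × 2 = 14 guests we could place exactly 2 in each, with no class reaching 3.
One more forces some class to hold 3, so 14 + 1 = 15.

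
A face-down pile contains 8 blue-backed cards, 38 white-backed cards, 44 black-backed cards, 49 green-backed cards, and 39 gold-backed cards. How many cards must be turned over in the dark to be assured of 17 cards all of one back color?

73

In the worst case we take at most 16 of each back color, but all 8 blue-backed (fewer than 16), giving 8 + 16 + 16 + 16 + 16 = 72.
One more card then forces some back color to 17, so 72 + 1 = 73.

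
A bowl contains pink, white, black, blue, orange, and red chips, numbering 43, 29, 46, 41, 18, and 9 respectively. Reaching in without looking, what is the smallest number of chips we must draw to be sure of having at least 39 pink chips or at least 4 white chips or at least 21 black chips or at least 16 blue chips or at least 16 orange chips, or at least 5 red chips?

The worst case stops just short of every target: 38 pink, 3 white, 20 black, 15 blue, 15 orange, 4 red — 38 + 3 + 20 + 15 + 15 + 4 = 95 chips.
One more chip must push some color to its target, so 95 + 1 = 96.

96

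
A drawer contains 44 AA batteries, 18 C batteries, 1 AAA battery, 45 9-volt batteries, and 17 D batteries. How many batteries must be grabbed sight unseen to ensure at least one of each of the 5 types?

The hardest type to obtain is AAA: we could draw every other battery first — 125 − 1 = 124 batteries — without a single AAA one.
The next draw must be AAA, so 124 + 1 = 125.

125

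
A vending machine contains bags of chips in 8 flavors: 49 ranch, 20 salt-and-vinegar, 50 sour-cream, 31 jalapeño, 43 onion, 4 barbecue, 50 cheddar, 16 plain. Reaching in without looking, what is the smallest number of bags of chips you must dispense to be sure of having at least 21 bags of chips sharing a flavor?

141

Treat the 8 flavors as pigeonholes.
In the worst case we take at most 20 of each flavor, but all 4 barbecue and all 16 plain (fewer than 20), giving 20 + 20 + 20 + 20 + 20 + 4 + 20 + 16 = 140.
One more bag of chips then forces some flavor to 21, so 140 + 1 = 141.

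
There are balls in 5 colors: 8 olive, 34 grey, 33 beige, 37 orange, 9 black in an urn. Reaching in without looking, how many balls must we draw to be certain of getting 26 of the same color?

In the worst case we take at most 25 of each color, but all 8 olive and all 9 black (fewer than 25), giving 8 + 25 + 25 + 25 + 9 = 92.
One more ball then forces some color to 26, so 92 + 1 = 93.

93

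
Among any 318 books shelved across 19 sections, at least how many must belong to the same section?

17

The 318 books fall into 19 sections.
If each of the 19 sections held at most 16, the total would be at most 19 × 16 = 304 < 318, a contradiction.
So at least one holds ⌈318/19⌉ = 17.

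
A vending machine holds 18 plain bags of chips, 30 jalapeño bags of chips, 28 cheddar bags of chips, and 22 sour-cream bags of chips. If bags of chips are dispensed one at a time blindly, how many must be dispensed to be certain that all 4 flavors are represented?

The hardest flavor to obtain is plain: we could draw every other bag of chips first — 98 − 18 = 80 bags of chips — without a single plain one.
The next draw must be plain, so 80 + 1 = 81.

81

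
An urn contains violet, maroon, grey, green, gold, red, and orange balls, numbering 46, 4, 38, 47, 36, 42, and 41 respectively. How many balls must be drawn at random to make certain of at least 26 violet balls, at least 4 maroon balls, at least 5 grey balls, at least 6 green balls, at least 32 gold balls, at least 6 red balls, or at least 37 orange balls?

The worst case stops just short of every target: 25 violet, 3 maroon, 4 grey, 5 green, 31 gold, 5 red, 36 orange — 25 + 3 + 4 + 5 + 31 + 5 + 36 = 109 balls.
One more ball must push some color to its target, so 109 + 1 = 110.

110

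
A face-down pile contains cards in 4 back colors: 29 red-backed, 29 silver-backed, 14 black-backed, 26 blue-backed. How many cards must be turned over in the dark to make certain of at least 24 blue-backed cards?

To avoid blue-backed cards as long as possible, exhaust the other 3 back colors first.
The worst case draws every non-blue-backed card first: 29 + 29 + 14 = 72.
The next 24 draws are then forced to be blue-backed, giving 72 + 24 = 96.

96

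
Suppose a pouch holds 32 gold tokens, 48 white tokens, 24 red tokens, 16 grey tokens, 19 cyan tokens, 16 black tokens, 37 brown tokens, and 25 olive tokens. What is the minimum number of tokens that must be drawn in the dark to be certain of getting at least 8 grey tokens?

The worst case draws every non-grey token first: 32 + 48 + 24 + 19 + 16 + 37 + 25 = 201.
The next 8 draws are then forced to be grey, giving 201 + 8 = 209.

209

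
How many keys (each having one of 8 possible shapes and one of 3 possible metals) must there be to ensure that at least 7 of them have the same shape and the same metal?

145

There are 8 × 3 = 24 (shape, metal) combinations acting as pigeonholes.
With 24 × 6 = 144 keys we could place exactly 6 in each, with no (shape, metal) pair reaching 7.
One more forces some (shape, metal) pair to hold 7, so 144 + 1 = 145.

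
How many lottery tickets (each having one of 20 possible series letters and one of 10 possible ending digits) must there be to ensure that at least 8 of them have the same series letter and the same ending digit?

There are 20 × 10 = 200 (series letter, ending digit) combinations acting as pigeonholes.
With 200 × 7 = 1400 lottery tickets we could place exactly 7 in each, with no (series letter, ending digit) pair reaching 8.
One more forces some (series letter, ending digit) pair to hold 8, so 1400 + 1 = 1401.

1401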